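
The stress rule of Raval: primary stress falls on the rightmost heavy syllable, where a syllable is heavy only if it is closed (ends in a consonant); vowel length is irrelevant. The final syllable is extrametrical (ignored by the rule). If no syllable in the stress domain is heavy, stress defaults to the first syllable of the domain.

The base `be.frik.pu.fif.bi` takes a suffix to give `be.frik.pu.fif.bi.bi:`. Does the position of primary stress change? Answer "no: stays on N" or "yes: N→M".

no: stays on 4

Base `be.frik.pu.fif.bi` (5 syllables):
  The final syllable (5, bi) is extrametrical; the stress domain is syllables 1–4.
  Weights: 1 be L, 2 frik H, 3 pu L, 4 fif H.
  Heavy syllables in the domain: 2, 4. The rightmost is syllable 4 (fif).
  → primary stress on syllable 4.
Suffixed `be.frik.pu.fif.bi.bi:` (6 syllables):
  The final syllable (6, bi:) is extrametrical; the stress domain is syllables 1–5.
  Weights: 1 be L, 2 frik H, 3 pu L, 4 fif H, 5 bi L.
  Heavy syllables in the domain: 2, 4. The rightmost is syllable 4 (fif).
  → primary stress on syllable 4.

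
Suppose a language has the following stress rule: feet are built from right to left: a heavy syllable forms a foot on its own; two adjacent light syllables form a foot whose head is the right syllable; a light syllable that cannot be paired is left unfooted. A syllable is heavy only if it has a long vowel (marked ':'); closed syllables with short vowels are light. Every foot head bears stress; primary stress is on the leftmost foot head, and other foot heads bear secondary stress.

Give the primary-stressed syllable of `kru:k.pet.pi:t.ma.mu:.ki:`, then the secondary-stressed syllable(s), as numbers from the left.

Weights: 1 kru:k H, 2 pet L, 3 pi:t H, 4 ma L, 5 mu: H, 6 ki: H.
Parse right to left (heavy = foot alone; LL = one foot; stranded L unfooted): (ˈkru:k) pet (ˈpi:t) ma (ˈmu:) (ˈki:).
Foot heads: 1, 3, 5, 6.
Primary stress on the leftmost head = syllable 1.
Secondary stress on 3, 5, 6: ˈkru:k.pet.ˌpi:t.ma.ˌmu:.ˌki:.

primary 1, secondary 3, 5, 6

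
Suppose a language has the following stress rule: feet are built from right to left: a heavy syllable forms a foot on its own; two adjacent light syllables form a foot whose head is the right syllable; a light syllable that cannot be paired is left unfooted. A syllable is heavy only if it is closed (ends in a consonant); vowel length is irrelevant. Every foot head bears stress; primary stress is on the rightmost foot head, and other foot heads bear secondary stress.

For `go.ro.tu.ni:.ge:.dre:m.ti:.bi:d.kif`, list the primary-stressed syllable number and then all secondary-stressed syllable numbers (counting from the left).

Weights: 1 go L, 2 ro L, 3 tu L, 4 ni: L, 5 ge: L, 6 dre:m H, 7 ti: L, 8 bi:d H, 9 kif H.
Parse right to left (heavy = foot alone; LL = one foot; stranded L unfooted): go (ro.ˈtu) (ni:.ˈge:) (ˈdre:m) ti: (ˈbi:d) (ˈkif).
Foot heads: 3, 5, 6, 8, 9.
Primary stress on the rightmost head = syllable 9.
Secondary stress on 3, 5, 6, 8: go.ro.ˌtu.ni:.ˌge:.ˌdre:m.ti:.ˌbi:d.ˈkif.

primary 9, secondary 3, 5, 6, 8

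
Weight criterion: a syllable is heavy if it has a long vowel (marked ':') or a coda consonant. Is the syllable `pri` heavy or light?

light

`pri`: short vowel, open (no coda). Short vowel, open → light.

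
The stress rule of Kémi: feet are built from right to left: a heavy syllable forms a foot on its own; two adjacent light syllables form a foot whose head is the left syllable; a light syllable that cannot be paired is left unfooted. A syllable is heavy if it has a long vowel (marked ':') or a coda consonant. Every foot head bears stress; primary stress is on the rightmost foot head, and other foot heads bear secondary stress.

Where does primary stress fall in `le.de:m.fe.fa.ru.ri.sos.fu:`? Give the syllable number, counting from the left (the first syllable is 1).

Weights: 1 le L, 2 de:m H, 3 fe L, 4 fa L, 5 ru L, 6 ri L, 7 sos H, 8 fu: H.
Parse right to left (heavy = foot alone; LL = one foot; stranded L unfooted): le (ˈde:m) (ˈfe.fa) (ˈru.ri) (ˈsos) (ˈfu:).
Foot heads: 2, 3, 5, 7, 8.
Primary stress on the rightmost head = syllable 8.
Primary stress: syllable 8 → le.de:m.fe.fa.ru.ri.sos.ˈfu:.

8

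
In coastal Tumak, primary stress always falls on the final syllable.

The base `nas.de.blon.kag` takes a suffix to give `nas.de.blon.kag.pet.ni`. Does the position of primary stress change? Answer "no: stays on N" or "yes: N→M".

Base `nas.de.blon.kag` (4 syllables):
  The word has 4 syllables; the final syllable is syllable 4 (kag).
  → primary stress on syllable 4.
Suffixed `nas.de.blon.kag.pet.ni` (6 syllables):
  The word has 6 syllables; the final syllable is syllable 6 (ni).
  → primary stress on syllable 6.

yes: 4→6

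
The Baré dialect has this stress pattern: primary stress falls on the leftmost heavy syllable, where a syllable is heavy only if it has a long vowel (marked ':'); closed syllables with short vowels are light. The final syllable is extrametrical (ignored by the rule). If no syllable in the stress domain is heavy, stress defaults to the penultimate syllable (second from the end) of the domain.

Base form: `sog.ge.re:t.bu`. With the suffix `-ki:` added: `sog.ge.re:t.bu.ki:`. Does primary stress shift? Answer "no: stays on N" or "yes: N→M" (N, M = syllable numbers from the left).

no: stays on 3

Base `sog.ge.re:t.bu` (4 syllables):
  The final syllable (4, bu) is extrametrical; the stress domain is syllables 1–3.
  Weights: 1 sog L, 2 ge L, 3 re:t H.
  Heavy syllables in the domain: 3. The leftmost is syllable 3 (re:t).
  → primary stress on syllable 3.
Suffixed `sog.ge.re:t.bu.ki:` (5 syllables):
  The final syllable (5, ki:) is extrametrical; the stress domain is syllables 1–4.
  Weights: 1 sog L, 2 ge L, 3 re:t H, 4 bu L.
  Heavy syllables in the domain: 3. The leftmost is syllable 3 (re:t).
  → primary stress on syllable 3.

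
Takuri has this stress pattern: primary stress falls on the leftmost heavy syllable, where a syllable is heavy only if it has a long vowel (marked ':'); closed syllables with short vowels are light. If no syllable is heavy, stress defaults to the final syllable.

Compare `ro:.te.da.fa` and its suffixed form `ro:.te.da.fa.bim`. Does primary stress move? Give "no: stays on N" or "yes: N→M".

Base `ro:.te.da.fa` (4 syllables):
  Weights: 1 ro: H, 2 te L, 3 da L, 4 fa L.
  Heavy syllables in the domain: 1. The leftmost is syllable 1 (ro:).
  → primary stress on syllable 1.
Suffixed `ro:.te.da.fa.bim` (5 syllables):
  Weights: 1 ro: H, 2 te L, 3 da L, 4 fa L, 5 bim L.
  Heavy syllables in the domain: 1. The leftmost is syllable 1 (ro:).
  → primary stress on syllable 1.

no: stays on 1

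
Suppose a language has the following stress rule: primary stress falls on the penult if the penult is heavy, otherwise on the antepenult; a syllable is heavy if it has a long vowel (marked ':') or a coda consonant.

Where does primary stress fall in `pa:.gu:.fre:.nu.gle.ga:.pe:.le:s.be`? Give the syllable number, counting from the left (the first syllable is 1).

Weights: 7 pe: H, 8 le:s H, 9 be L.
The penult (syllable 8, le:s) is heavy, so it takes stress.
Primary stress: syllable 8 → pa:.gu:.fre:.nu.gle.ga:.pe:.ˈle:s.be.

8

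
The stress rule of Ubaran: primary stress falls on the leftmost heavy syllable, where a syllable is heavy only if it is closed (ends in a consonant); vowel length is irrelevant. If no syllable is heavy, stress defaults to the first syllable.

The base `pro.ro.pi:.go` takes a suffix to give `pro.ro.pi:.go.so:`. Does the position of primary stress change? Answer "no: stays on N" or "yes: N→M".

no: stays on 1

Base `pro.ro.pi:.go` (4 syllables):
  Weights: 1 pro L, 2 ro L, 3 pi: L, 4 go L.
  No heavy syllable in the domain; default to the first syllable = syllable 1.
  → primary stress on syllable 1.
Suffixed `pro.ro.pi:.go.so:` (5 syllables):
  Weights: 1 pro L, 2 ro L, 3 pi: L, 4 go L, 5 so: L.
  No heavy syllable in the domain; default to the first syllable = syllable 1.
  → primary stress on syllable 1.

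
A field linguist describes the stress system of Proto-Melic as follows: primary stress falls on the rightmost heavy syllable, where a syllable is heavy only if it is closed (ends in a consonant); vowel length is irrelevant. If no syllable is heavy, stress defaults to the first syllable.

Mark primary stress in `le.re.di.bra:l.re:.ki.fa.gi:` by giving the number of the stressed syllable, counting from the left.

4

Weights: 1 le L, 2 re L, 3 di L, 4 bra:l H, 5 re: L, 6 ki L, 7 fa L, 8 gi: L.
Heavy syllables in the domain: 4. The rightmost is syllable 4 (bra:l).
Primary stress: syllable 4 → le.re.di.ˈbra:l.re:.ki.fa.gi:.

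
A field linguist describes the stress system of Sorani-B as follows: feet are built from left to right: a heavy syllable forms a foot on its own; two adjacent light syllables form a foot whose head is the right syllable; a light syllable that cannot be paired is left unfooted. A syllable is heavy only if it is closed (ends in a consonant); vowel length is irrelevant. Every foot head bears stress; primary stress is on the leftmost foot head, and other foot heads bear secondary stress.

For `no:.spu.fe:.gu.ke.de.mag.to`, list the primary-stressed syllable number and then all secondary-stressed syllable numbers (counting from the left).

Weights: 1 no: L, 2 spu L, 3 fe: L, 4 gu L, 5 ke L, 6 de L, 7 mag H, 8 to L.
Parse left to right (heavy = foot alone; LL = one foot; stranded L unfooted): (no:.ˈspu) (fe:.ˈgu) (ke.ˈde) (ˈmag) to.
Foot heads: 2, 4, 6, 7.
Primary stress on the leftmost head = syllable 2.
Secondary stress on 4, 6, 7: no:.ˈspu.fe:.ˌgu.ke.ˌde.ˌmag.to.

primary 2, secondary 4, 6, 7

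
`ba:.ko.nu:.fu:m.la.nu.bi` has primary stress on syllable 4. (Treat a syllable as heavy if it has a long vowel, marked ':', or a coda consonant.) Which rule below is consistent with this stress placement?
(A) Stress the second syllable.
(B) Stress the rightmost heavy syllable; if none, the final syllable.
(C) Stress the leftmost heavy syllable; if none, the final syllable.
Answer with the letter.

B

Rule A → syllable 2 (observed: 4).
Rule B → syllable 4 ✓.
Rule C → syllable 1 (observed: 4).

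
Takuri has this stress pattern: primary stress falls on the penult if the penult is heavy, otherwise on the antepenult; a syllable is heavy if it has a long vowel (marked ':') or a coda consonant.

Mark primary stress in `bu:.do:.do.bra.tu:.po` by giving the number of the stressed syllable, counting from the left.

Weights: 4 bra L, 5 tu: H, 6 po L.
The penult (syllable 5, tu:) is heavy, so it takes stress.
Primary stress: syllable 5 → bu:.do:.do.bra.ˈtu:.po.

5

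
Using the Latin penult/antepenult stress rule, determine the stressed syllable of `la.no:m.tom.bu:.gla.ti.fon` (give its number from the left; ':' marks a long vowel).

Classical Latin: stress the penult if heavy (long vowel or closed), else the antepenult.
Weights: 5 gla L, 6 ti L, 7 fon H.
The penult (syllable 6, ti) is light, so stress falls on the antepenult (syllable 5, gla).
Stress on syllable 5: la.no:m.tom.bu:.ˈgla.ti.fon.

5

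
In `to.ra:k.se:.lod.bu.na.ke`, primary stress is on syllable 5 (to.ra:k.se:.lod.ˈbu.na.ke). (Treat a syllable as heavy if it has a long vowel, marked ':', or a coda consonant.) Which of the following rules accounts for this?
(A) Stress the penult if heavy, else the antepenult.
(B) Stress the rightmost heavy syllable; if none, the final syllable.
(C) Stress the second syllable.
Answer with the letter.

A

Rule A → syllable 5 ✓.
Rule B → syllable 4 (observed: 5).
Rule C → syllable 2 (observed: 5).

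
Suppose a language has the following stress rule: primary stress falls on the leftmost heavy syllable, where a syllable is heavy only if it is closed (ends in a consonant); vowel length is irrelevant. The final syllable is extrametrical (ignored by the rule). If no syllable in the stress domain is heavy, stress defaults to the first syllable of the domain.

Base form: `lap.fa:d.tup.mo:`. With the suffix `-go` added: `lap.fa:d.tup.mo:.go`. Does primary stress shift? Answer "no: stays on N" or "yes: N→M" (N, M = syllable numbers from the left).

no: stays on 1

Base `lap.fa:d.tup.mo:` (4 syllables):
  The final syllable (4, mo:) is extrametrical; the stress domain is syllables 1–3.
  Weights: 1 lap H, 2 fa:d H, 3 tup H.
  Heavy syllables in the domain: 1, 2, 3. The leftmost is syllable 1 (lap).
  → primary stress on syllable 1.
Suffixed `lap.fa:d.tup.mo:.go` (5 syllables):
  The final syllable (5, go) is extrametrical; the stress domain is syllables 1–4.
  Weights: 1 lap H, 2 fa:d H, 3 tup H, 4 mo: L.
  Heavy syllables in the domain: 1, 2, 3. The leftmost is syllable 1 (lap).
  → primary stress on syllable 1.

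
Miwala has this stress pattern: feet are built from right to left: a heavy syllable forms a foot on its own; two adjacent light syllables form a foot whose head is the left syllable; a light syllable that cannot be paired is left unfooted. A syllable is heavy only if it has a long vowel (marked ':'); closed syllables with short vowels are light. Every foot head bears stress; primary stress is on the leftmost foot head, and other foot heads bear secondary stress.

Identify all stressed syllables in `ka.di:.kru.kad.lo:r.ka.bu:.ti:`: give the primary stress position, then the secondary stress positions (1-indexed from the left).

primary 2, secondary 3, 5, 7, 8

Weights: 1 ka L, 2 di: H, 3 kru L, 4 kad L, 5 lo:r H, 6 ka L, 7 bu: H, 8 ti: H.
Parse right to left (heavy = foot alone; LL = one foot; stranded L unfooted): ka (ˈdi:) (ˈkru.kad) (ˈlo:r) ka (ˈbu:) (ˈti:).
Foot heads: 2, 3, 5, 7, 8.
Primary stress on the leftmost head = syllable 2.
Secondary stress on 3, 5, 7, 8: ka.ˈdi:.ˌkru.kad.ˌlo:r.ka.ˌbu:.ˌti:.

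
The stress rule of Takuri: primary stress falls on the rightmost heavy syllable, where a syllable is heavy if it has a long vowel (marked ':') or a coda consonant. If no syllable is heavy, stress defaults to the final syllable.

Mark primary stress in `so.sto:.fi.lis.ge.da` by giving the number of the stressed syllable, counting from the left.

4

Weights: 1 so L, 2 sto: H, 3 fi L, 4 lis H, 5 ge L, 6 da L.
Heavy syllables in the domain: 2, 4. The rightmost is syllable 4 (lis).
Primary stress: syllable 4 → so.sto:.fi.ˈlis.ge.da.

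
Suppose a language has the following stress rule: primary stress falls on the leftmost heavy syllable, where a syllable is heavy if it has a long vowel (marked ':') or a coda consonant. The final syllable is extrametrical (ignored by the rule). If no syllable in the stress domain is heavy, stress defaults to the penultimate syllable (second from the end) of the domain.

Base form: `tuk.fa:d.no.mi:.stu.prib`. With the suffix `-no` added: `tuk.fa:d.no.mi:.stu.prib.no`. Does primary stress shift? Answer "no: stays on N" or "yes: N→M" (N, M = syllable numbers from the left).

Base `tuk.fa:d.no.mi:.stu.prib` (6 syllables):
  The final syllable (6, prib) is extrametrical; the stress domain is syllables 1–5.
  Weights: 1 tuk H, 2 fa:d H, 3 no L, 4 mi: H, 5 stu L.
  Heavy syllables in the domain: 1, 2, 4. The leftmost is syllable 1 (tuk).
  → primary stress on syllable 1.
Suffixed `tuk.fa:d.no.mi:.stu.prib.no` (7 syllables):
  The final syllable (7, no) is extrametrical; the stress domain is syllables 1–6.
  Weights: 1 tuk H, 2 fa:d H, 3 no L, 4 mi: H, 5 stu L, 6 prib H.
  Heavy syllables in the domain: 1, 2, 4, 6. The leftmost is syllable 1 (tuk).
  → primary stress on syllable 1.

no: stays on 1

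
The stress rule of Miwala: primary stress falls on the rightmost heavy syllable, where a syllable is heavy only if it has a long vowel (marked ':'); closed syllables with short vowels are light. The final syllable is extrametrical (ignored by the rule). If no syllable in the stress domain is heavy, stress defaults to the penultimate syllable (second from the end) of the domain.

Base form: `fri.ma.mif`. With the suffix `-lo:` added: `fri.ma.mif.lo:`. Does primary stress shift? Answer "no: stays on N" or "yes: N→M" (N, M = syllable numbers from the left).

Base `fri.ma.mif` (3 syllables):
  The final syllable (3, mif) is extrametrical; the stress domain is syllables 1–2.
  Weights: 1 fri L, 2 ma L.
  No heavy syllable in the domain; default to the penultimate syllable (second from the end) of the domain = syllable 1.
  → primary stress on syllable 1.
Suffixed `fri.ma.mif.lo:` (4 syllables):
  The final syllable (4, lo:) is extrametrical; the stress domain is syllables 1–3.
  Weights: 1 fri L, 2 ma L, 3 mif L.
  No heavy syllable in the domain; default to the penultimate syllable (second from the end) of the domain = syllable 2.
  → primary stress on syllable 2.

yes: 1→2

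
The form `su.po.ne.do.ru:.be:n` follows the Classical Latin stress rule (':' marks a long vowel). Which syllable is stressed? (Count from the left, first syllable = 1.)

Classical Latin: stress the penult if heavy (long vowel or closed), else the antepenult.
Weights: 4 do L, 5 ru: H, 6 be:n H.
The penult (syllable 5, ru:) is heavy, so it takes stress.
Stress on syllable 5: su.po.ne.do.ˈru:.be:n.

5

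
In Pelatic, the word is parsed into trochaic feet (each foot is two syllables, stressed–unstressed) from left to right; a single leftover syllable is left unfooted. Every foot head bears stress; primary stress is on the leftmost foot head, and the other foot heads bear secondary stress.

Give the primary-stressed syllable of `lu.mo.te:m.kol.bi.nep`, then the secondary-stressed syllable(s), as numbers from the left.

Parse left to right into trochaic (ˈσσ) feet: (ˈlu.mo) (ˈte:m.kol) (ˈbi.nep).
Foot heads (stressed positions): 1, 3, 5.
End Rule Leftmost: primary stress on the leftmost head = syllable 1.
Secondary stress on 3, 5: ˈlu.mo.ˌte:m.kol.ˌbi.nep.

primary 1, secondary 3, 5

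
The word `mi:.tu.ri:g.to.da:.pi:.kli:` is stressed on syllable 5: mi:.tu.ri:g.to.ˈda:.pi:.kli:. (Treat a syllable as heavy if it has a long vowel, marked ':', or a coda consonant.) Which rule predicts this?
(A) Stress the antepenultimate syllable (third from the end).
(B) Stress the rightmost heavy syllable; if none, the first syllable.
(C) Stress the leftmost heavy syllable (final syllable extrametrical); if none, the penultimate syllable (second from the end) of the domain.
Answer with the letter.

A

Rule A → syllable 5 ✓.
Rule B → syllable 7 (observed: 5).
Rule C → syllable 1 (observed: 5).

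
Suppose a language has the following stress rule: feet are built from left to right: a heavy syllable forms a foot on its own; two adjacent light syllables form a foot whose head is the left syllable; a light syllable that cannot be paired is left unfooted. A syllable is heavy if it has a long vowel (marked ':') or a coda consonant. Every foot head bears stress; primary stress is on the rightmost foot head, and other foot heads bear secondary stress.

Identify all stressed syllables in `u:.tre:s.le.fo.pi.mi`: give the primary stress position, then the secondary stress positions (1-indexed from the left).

primary 5, secondary 1, 2, 3

Weights: 1 u: H, 2 tre:s H, 3 le L, 4 fo L, 5 pi L, 6 mi L.
Parse left to right (heavy = foot alone; LL = one foot; stranded L unfooted): (ˈu:) (ˈtre:s) (ˈle.fo) (ˈpi.mi).
Foot heads: 1, 2, 3, 5.
Primary stress on the rightmost head = syllable 5.
Secondary stress on 1, 2, 3: ˌu:.ˌtre:s.ˌle.fo.ˈpi.mi.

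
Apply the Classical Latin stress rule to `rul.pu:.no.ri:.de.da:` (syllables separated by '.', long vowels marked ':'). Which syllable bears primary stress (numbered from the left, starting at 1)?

4

Classical Latin: stress the penult if heavy (long vowel or closed), else the antepenult.
Weights: 4 ri: H, 5 de L, 6 da: H.
The penult (syllable 5, de) is light, so stress falls on the antepenult (syllable 4, ri:).
Stress on syllable 4: rul.pu:.no.ˈri:.de.da:.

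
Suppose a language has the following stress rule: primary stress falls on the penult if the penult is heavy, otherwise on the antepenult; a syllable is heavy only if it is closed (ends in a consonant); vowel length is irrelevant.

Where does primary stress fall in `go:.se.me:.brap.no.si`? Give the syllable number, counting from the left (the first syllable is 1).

4

Weights: 4 brap H, 5 no L, 6 si L.
The penult (syllable 5, no) is light, so stress falls on the antepenult (syllable 4, brap).
Primary stress: syllable 4 → go:.se.me:.ˈbrap.no.si.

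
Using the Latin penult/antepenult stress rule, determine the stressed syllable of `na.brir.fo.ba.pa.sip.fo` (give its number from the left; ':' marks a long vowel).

Classical Latin: stress the penult if heavy (long vowel or closed), else the antepenult.
Weights: 5 pa L, 6 sip H, 7 fo L.
The penult (syllable 6, sip) is heavy, so it takes stress.
Stress on syllable 6: na.brir.fo.ba.pa.ˈsip.fo.

6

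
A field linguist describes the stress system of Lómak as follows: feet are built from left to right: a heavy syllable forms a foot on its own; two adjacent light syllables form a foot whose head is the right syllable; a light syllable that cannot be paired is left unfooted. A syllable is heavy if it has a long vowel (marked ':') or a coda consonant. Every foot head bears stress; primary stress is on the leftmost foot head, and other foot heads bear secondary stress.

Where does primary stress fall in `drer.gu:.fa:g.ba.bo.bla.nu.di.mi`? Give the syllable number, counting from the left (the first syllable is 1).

Weights: 1 drer H, 2 gu: H, 3 fa:g H, 4 ba L, 5 bo L, 6 bla L, 7 nu L, 8 di L, 9 mi L.
Parse left to right (heavy = foot alone; LL = one foot; stranded L unfooted): (ˈdrer) (ˈgu:) (ˈfa:g) (ba.ˈbo) (bla.ˈnu) (di.ˈmi).
Foot heads: 1, 2, 3, 5, 7, 9.
Primary stress on the leftmost head = syllable 1.
Primary stress: syllable 1 → ˈdrer.gu:.fa:g.ba.bo.bla.nu.di.mi.

1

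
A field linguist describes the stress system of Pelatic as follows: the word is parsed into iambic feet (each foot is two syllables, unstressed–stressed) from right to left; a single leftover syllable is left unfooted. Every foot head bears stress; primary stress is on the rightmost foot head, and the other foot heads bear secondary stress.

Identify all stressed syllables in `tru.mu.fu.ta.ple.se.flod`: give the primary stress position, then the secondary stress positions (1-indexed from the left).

Parse right to left into iambic (σˈσ) feet: tru (mu.ˈfu) (ta.ˈple) (se.ˈflod). Syllable 1 is left unfooted.
Foot heads (stressed positions): 3, 5, 7.
End Rule Rightmost: primary stress on the rightmost head = syllable 7.
Secondary stress on 3, 5: tru.mu.ˌfu.ta.ˌple.se.ˈflod.

primary 7, secondary 3, 5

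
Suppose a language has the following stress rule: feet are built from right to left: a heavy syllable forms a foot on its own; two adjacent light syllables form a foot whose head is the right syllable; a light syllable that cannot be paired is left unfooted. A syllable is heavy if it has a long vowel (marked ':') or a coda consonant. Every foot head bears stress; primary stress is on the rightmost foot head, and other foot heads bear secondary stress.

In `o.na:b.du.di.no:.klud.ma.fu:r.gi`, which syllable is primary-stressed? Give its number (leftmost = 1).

8

Weights: 1 o L, 2 na:b H, 3 du L, 4 di L, 5 no: H, 6 klud H, 7 ma L, 8 fu:r H, 9 gi L.
Parse right to left (heavy = foot alone; LL = one foot; stranded L unfooted): o (ˈna:b) (du.ˈdi) (ˈno:) (ˈklud) ma (ˈfu:r) gi.
Foot heads: 2, 4, 5, 6, 8.
Primary stress on the rightmost head = syllable 8.
Primary stress: syllable 8 → o.na:b.du.di.no:.klud.ma.ˈfu:r.gi.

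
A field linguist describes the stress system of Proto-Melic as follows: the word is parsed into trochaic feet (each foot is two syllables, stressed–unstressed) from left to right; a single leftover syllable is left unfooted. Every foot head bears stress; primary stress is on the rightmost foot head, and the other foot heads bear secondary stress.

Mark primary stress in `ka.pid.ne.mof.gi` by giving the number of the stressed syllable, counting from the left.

Parse left to right into trochaic (ˈσσ) feet: (ˈka.pid) (ˈne.mof) gi. Syllable 5 is left unfooted.
Foot heads (stressed positions): 1, 3.
End Rule Rightmost: primary stress on the rightmost head = syllable 3.
Primary stress: syllable 3 → ka.pid.ˈne.mof.gi.

3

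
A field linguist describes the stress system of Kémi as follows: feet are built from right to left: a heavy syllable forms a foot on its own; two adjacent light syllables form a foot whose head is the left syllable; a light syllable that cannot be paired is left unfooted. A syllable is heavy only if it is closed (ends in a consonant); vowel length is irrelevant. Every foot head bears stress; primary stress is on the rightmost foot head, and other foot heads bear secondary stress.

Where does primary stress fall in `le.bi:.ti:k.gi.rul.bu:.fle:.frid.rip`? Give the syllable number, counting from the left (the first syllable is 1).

9

Weights: 1 le L, 2 bi: L, 3 ti:k H, 4 gi L, 5 rul H, 6 bu: L, 7 fle: L, 8 frid H, 9 rip H.
Parse right to left (heavy = foot alone; LL = one foot; stranded L unfooted): (ˈle.bi:) (ˈti:k) gi (ˈrul) (ˈbu:.fle:) (ˈfrid) (ˈrip).
Foot heads: 1, 3, 5, 6, 8, 9.
Primary stress on the rightmost head = syllable 9.
Primary stress: syllable 9 → le.bi:.ti:k.gi.rul.bu:.fle:.frid.ˈrip.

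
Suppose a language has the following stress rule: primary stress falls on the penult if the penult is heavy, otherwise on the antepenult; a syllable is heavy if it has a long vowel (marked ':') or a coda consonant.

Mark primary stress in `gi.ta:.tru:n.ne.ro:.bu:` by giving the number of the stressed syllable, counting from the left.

5

Weights: 4 ne L, 5 ro: H, 6 bu: H.
The penult (syllable 5, ro:) is heavy, so it takes stress.
Primary stress: syllable 5 → gi.ta:.tru:n.ne.ˈro:.bu:.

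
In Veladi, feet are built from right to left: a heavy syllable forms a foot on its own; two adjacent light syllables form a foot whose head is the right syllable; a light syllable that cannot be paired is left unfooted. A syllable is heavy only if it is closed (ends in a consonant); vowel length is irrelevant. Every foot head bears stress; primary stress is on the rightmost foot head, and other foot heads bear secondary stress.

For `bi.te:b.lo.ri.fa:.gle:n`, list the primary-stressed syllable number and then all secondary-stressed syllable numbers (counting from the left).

Weights: 1 bi L, 2 te:b H, 3 lo L, 4 ri L, 5 fa: L, 6 gle:n H.
Parse right to left (heavy = foot alone; LL = one foot; stranded L unfooted): bi (ˈte:b) lo (ri.ˈfa:) (ˈgle:n).
Foot heads: 2, 5, 6.
Primary stress on the rightmost head = syllable 6.
Secondary stress on 2, 5: bi.ˌte:b.lo.ri.ˌfa:.ˈgle:n.

primary 6, secondary 2, 5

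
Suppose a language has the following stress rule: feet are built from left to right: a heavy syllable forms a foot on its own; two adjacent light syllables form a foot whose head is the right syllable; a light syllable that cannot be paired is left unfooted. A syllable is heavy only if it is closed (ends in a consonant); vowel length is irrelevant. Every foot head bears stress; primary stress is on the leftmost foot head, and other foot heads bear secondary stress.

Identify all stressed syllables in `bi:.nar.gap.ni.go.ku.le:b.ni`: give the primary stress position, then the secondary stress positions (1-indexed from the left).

Weights: 1 bi: L, 2 nar H, 3 gap H, 4 ni L, 5 go L, 6 ku L, 7 le:b H, 8 ni L.
Parse left to right (heavy = foot alone; LL = one foot; stranded L unfooted): bi: (ˈnar) (ˈgap) (ni.ˈgo) ku (ˈle:b) ni.
Foot heads: 2, 3, 5, 7.
Primary stress on the leftmost head = syllable 2.
Secondary stress on 3, 5, 7: bi:.ˈnar.ˌgap.ni.ˌgo.ku.ˌle:b.ni.

primary 2, secondary 3, 5, 7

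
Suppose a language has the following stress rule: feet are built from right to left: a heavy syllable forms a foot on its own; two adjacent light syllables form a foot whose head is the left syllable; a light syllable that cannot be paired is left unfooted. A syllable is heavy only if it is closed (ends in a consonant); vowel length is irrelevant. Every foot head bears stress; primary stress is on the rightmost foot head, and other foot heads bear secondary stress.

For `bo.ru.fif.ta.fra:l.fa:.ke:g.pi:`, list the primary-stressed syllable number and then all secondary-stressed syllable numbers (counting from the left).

Weights: 1 bo L, 2 ru L, 3 fif H, 4 ta L, 5 fra:l H, 6 fa: L, 7 ke:g H, 8 pi: L.
Parse right to left (heavy = foot alone; LL = one foot; stranded L unfooted): (ˈbo.ru) (ˈfif) ta (ˈfra:l) fa: (ˈke:g) pi:.
Foot heads: 1, 3, 5, 7.
Primary stress on the rightmost head = syllable 7.
Secondary stress on 1, 3, 5: ˌbo.ru.ˌfif.ta.ˌfra:l.fa:.ˈke:g.pi:.

primary 7, secondary 1, 3, 5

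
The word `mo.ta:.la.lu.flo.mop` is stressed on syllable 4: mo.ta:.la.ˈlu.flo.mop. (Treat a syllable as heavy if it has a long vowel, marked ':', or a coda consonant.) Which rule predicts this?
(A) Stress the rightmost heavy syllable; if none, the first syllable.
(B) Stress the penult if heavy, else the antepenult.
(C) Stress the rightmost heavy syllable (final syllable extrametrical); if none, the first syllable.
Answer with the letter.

B

Rule A → syllable 6 (observed: 4).
Rule B → syllable 4 ✓.
Rule C → syllable 2 (observed: 4).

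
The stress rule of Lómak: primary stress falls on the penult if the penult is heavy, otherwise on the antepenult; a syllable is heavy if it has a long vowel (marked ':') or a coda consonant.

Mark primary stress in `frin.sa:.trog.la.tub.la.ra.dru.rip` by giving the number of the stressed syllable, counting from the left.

7

Weights: 7 ra L, 8 dru L, 9 rip H.
The penult (syllable 8, dru) is light, so stress falls on the antepenult (syllable 7, ra).
Primary stress: syllable 7 → frin.sa:.trog.la.tub.la.ˈra.dru.rip.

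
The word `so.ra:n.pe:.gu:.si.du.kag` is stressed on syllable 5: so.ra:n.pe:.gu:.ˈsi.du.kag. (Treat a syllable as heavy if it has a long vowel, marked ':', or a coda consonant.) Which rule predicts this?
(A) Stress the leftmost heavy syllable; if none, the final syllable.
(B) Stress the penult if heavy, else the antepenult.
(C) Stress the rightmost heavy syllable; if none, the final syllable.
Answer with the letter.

B

Rule A → syllable 2 (observed: 5).
Rule B → syllable 5 ✓.
Rule C → syllable 7 (observed: 5).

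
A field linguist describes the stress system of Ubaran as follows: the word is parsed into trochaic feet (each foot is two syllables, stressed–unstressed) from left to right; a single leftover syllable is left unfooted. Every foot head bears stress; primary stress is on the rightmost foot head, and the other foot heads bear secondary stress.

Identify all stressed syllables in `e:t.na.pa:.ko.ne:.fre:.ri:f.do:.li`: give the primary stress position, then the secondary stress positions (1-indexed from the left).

Parse left to right into trochaic (ˈσσ) feet: (ˈe:t.na) (ˈpa:.ko) (ˈne:.fre:) (ˈri:f.do:) li. Syllable 9 is left unfooted.
Foot heads (stressed positions): 1, 3, 5, 7.
End Rule Rightmost: primary stress on the rightmost head = syllable 7.
Secondary stress on 1, 3, 5: ˌe:t.na.ˌpa:.ko.ˌne:.fre:.ˈri:f.do:.li.

primary 7, secondary 1, 3, 5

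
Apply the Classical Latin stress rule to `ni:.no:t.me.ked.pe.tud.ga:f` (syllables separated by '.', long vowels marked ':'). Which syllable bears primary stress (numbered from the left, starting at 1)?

Classical Latin: stress the penult if heavy (long vowel or closed), else the antepenult.
Weights: 5 pe L, 6 tud H, 7 ga:f H.
The penult (syllable 6, tud) is heavy, so it takes stress.
Stress on syllable 6: ni:.no:t.me.ked.pe.ˈtud.ga:f.

6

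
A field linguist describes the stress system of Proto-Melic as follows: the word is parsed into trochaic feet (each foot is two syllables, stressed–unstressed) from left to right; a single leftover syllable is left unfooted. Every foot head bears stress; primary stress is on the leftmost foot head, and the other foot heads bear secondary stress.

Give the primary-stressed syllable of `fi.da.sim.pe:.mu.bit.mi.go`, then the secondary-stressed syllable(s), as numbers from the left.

primary 1, secondary 3, 5, 7

Parse left to right into trochaic (ˈσσ) feet: (ˈfi.da) (ˈsim.pe:) (ˈmu.bit) (ˈmi.go).
Foot heads (stressed positions): 1, 3, 5, 7.
End Rule Leftmost: primary stress on the leftmost head = syllable 1.
Secondary stress on 3, 5, 7: ˈfi.da.ˌsim.pe:.ˌmu.bit.ˌmi.go.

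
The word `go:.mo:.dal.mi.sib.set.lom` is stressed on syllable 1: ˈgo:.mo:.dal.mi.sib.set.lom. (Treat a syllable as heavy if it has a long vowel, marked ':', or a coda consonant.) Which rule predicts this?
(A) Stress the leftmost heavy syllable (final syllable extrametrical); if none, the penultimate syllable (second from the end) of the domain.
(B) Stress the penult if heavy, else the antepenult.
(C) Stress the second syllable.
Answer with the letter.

A

Rule A → syllable 1 ✓.
Rule B → syllable 6 (observed: 1).
Rule C → syllable 2 (observed: 1).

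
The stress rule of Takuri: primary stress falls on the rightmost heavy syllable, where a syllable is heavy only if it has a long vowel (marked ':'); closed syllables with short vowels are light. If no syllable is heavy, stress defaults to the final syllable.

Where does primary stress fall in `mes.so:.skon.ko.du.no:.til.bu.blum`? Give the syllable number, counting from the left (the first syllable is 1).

6

Weights: 1 mes L, 2 so: H, 3 skon L, 4 ko L, 5 du L, 6 no: H, 7 til L, 8 bu L, 9 blum L.
Heavy syllables in the domain: 2, 6. The rightmost is syllable 6 (no:).
Primary stress: syllable 6 → mes.so:.skon.ko.du.ˈno:.til.bu.blum.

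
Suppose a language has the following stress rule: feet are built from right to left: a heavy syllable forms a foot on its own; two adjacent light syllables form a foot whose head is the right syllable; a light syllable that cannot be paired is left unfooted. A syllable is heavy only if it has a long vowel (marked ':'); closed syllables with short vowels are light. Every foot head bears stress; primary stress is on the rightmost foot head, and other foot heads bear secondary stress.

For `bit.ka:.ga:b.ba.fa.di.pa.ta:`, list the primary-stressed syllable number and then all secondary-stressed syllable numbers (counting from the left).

primary 8, secondary 2, 3, 5, 7

Weights: 1 bit L, 2 ka: H, 3 ga:b H, 4 ba L, 5 fa L, 6 di L, 7 pa L, 8 ta: H.
Parse right to left (heavy = foot alone; LL = one foot; stranded L unfooted): bit (ˈka:) (ˈga:b) (ba.ˈfa) (di.ˈpa) (ˈta:).
Foot heads: 2, 3, 5, 7, 8.
Primary stress on the rightmost head = syllable 8.
Secondary stress on 2, 3, 5, 7: bit.ˌka:.ˌga:b.ba.ˌfa.di.ˌpa.ˈta:.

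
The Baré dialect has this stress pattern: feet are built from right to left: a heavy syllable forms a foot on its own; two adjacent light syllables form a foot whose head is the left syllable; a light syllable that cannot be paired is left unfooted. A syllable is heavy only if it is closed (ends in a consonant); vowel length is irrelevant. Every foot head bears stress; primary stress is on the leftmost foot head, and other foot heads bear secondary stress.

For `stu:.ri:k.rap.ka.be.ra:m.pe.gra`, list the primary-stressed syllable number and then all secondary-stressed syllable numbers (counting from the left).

primary 2, secondary 3, 4, 6, 7

Weights: 1 stu: L, 2 ri:k H, 3 rap H, 4 ka L, 5 be L, 6 ra:m H, 7 pe L, 8 gra L.
Parse right to left (heavy = foot alone; LL = one foot; stranded L unfooted): stu: (ˈri:k) (ˈrap) (ˈka.be) (ˈra:m) (ˈpe.gra).
Foot heads: 2, 3, 4, 6, 7.
Primary stress on the leftmost head = syllable 2.
Secondary stress on 3, 4, 6, 7: stu:.ˈri:k.ˌrap.ˌka.be.ˌra:m.ˌpe.gra.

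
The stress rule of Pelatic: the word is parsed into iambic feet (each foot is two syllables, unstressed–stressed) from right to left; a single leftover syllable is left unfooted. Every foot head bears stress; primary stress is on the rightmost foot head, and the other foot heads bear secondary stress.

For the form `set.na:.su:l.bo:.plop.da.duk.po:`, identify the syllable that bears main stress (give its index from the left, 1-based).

8

Parse right to left into iambic (σˈσ) feet: (set.ˈna:) (su:l.ˈbo:) (plop.ˈda) (duk.ˈpo:).
Foot heads (stressed positions): 2, 4, 6, 8.
End Rule Rightmost: primary stress on the rightmost head = syllable 8.
Primary stress: syllable 8 → set.na:.su:l.bo:.plop.da.duk.ˈpo:.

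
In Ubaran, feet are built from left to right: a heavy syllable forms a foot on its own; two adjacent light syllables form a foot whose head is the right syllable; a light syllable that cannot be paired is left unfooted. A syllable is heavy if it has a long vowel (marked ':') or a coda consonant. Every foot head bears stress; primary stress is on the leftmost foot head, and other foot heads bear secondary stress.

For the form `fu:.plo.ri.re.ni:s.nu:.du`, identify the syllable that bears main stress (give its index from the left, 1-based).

Weights: 1 fu: H, 2 plo L, 3 ri L, 4 re L, 5 ni:s H, 6 nu: H, 7 du L.
Parse left to right (heavy = foot alone; LL = one foot; stranded L unfooted): (ˈfu:) (plo.ˈri) re (ˈni:s) (ˈnu:) du.
Foot heads: 1, 3, 5, 6.
Primary stress on the leftmost head = syllable 1.
Primary stress: syllable 1 → ˈfu:.plo.ri.re.ni:s.nu:.du.

1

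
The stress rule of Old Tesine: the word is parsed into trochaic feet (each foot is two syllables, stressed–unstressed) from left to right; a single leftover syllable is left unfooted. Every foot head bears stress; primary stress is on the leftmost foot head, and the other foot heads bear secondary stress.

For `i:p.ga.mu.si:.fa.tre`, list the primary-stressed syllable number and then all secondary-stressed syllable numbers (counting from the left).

primary 1, secondary 3, 5

Parse left to right into trochaic (ˈσσ) feet: (ˈi:p.ga) (ˈmu.si:) (ˈfa.tre).
Foot heads (stressed positions): 1, 3, 5.
End Rule Leftmost: primary stress on the leftmost head = syllable 1.
Secondary stress on 3, 5: ˈi:p.ga.ˌmu.si:.ˌfa.tre.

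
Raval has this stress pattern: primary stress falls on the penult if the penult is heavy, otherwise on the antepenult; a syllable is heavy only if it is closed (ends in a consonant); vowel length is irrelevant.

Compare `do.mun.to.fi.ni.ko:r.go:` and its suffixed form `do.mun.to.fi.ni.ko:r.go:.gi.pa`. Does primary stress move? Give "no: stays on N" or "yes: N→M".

Base `do.mun.to.fi.ni.ko:r.go:` (7 syllables):
  Weights: 5 ni L, 6 ko:r H, 7 go: L.
  The penult (syllable 6, ko:r) is heavy, so it takes stress.
  → primary stress on syllable 6.
Suffixed `do.mun.to.fi.ni.ko:r.go:.gi.pa` (9 syllables):
  Weights: 7 go: L, 8 gi L, 9 pa L.
  The penult (syllable 8, gi) is light, so stress falls on the antepenult (syllable 7, go:).
  → primary stress on syllable 7.

yes: 6→7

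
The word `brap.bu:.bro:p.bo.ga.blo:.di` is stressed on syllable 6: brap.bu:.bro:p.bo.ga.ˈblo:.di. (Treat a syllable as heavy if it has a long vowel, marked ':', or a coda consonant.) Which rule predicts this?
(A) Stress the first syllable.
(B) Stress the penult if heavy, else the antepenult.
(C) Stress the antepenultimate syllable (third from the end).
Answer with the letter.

Rule A → syllable 1 (observed: 6).
Rule B → syllable 6 ✓.
Rule C → syllable 5 (observed: 6).

B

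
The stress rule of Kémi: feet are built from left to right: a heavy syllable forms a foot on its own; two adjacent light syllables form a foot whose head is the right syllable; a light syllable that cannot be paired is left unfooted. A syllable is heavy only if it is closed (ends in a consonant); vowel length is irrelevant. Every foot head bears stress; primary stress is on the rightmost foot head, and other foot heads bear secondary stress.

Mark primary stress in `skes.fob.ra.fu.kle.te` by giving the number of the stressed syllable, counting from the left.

Weights: 1 skes H, 2 fob H, 3 ra L, 4 fu L, 5 kle L, 6 te L.
Parse left to right (heavy = foot alone; LL = one foot; stranded L unfooted): (ˈskes) (ˈfob) (ra.ˈfu) (kle.ˈte).
Foot heads: 1, 2, 4, 6.
Primary stress on the rightmost head = syllable 6.
Primary stress: syllable 6 → skes.fob.ra.fu.kle.ˈte.

6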